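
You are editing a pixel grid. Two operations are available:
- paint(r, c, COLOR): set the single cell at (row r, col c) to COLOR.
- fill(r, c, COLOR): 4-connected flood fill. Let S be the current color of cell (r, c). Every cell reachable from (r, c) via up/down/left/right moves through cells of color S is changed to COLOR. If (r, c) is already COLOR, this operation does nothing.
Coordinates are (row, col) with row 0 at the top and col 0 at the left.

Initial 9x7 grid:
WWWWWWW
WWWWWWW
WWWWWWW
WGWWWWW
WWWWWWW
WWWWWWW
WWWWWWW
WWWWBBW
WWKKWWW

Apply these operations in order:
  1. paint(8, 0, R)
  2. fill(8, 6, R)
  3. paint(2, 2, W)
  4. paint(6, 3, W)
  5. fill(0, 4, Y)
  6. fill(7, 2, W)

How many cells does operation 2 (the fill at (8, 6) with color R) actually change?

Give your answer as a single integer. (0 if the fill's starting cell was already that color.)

After op 1 paint(8,0,R):
WWWWWWW
WWWWWWW
WWWWWWW
WGWWWWW
WWWWWWW
WWWWWWW
WWWWWWW
WWWWBBW
RWKKWWW
After op 2 fill(8,6,R) [57 cells changed]:
RRRRRRR
RRRRRRR
RRRRRRR
RGRRRRR
RRRRRRR
RRRRRRR
RRRRRRR
RRRRBBR
RRKKRRR

Answer: 57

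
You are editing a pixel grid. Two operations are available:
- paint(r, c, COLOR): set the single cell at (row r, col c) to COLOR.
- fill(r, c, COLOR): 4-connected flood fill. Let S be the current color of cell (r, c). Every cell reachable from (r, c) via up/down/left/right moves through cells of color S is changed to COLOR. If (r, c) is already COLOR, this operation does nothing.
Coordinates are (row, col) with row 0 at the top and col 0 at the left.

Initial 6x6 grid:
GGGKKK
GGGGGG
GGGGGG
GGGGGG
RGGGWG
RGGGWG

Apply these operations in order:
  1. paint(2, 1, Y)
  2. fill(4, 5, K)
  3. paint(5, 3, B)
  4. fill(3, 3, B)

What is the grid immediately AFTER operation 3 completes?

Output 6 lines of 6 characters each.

Answer: KKKKKK
KKKKKK
KYKKKK
KKKKKK
RKKKWK
RKKBWK

Derivation:
After op 1 paint(2,1,Y):
GGGKKK
GGGGGG
GYGGGG
GGGGGG
RGGGWG
RGGGWG
After op 2 fill(4,5,K) [28 cells changed]:
KKKKKK
KKKKKK
KYKKKK
KKKKKK
RKKKWK
RKKKWK
After op 3 paint(5,3,B):
KKKKKK
KKKKKK
KYKKKK
KKKKKK
RKKKWK
RKKBWK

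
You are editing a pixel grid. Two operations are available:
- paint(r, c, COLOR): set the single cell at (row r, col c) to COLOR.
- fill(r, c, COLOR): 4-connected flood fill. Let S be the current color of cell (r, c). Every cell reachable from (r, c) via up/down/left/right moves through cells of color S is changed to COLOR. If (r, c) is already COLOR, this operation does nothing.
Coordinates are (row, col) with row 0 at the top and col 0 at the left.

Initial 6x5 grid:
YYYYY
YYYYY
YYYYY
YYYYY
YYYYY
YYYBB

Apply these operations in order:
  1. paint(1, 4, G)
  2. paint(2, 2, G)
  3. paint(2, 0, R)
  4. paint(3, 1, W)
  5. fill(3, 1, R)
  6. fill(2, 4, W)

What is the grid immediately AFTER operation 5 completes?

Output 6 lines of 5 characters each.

Answer: YYYYY
YYYYG
RYGYY
YRYYY
YYYYY
YYYBB

Derivation:
After op 1 paint(1,4,G):
YYYYY
YYYYG
YYYYY
YYYYY
YYYYY
YYYBB
After op 2 paint(2,2,G):
YYYYY
YYYYG
YYGYY
YYYYY
YYYYY
YYYBB
After op 3 paint(2,0,R):
YYYYY
YYYYG
RYGYY
YYYYY
YYYYY
YYYBB
After op 4 paint(3,1,W):
YYYYY
YYYYG
RYGYY
YWYYY
YYYYY
YYYBB
After op 5 fill(3,1,R) [1 cells changed]:
YYYYY
YYYYG
RYGYY
YRYYY
YYYYY
YYYBB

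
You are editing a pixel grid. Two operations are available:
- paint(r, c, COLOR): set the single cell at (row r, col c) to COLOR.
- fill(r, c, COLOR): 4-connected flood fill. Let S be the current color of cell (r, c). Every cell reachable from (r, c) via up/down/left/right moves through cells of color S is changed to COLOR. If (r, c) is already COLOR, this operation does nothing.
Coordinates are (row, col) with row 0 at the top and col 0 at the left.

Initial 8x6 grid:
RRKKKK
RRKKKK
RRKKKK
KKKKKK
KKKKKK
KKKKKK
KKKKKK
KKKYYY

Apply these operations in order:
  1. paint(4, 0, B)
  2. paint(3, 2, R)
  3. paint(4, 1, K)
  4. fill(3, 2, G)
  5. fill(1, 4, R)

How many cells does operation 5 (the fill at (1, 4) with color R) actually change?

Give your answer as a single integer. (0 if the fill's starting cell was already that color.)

Answer: 37

Derivation:
After op 1 paint(4,0,B):
RRKKKK
RRKKKK
RRKKKK
KKKKKK
BKKKKK
KKKKKK
KKKKKK
KKKYYY
After op 2 paint(3,2,R):
RRKKKK
RRKKKK
RRKKKK
KKRKKK
BKKKKK
KKKKKK
KKKKKK
KKKYYY
After op 3 paint(4,1,K):
RRKKKK
RRKKKK
RRKKKK
KKRKKK
BKKKKK
KKKKKK
KKKKKK
KKKYYY
After op 4 fill(3,2,G) [1 cells changed]:
RRKKKK
RRKKKK
RRKKKK
KKGKKK
BKKKKK
KKKKKK
KKKKKK
KKKYYY
After op 5 fill(1,4,R) [37 cells changed]:
RRRRRR
RRRRRR
RRRRRR
RRGRRR
BRRRRR
RRRRRR
RRRRRR
RRRYYY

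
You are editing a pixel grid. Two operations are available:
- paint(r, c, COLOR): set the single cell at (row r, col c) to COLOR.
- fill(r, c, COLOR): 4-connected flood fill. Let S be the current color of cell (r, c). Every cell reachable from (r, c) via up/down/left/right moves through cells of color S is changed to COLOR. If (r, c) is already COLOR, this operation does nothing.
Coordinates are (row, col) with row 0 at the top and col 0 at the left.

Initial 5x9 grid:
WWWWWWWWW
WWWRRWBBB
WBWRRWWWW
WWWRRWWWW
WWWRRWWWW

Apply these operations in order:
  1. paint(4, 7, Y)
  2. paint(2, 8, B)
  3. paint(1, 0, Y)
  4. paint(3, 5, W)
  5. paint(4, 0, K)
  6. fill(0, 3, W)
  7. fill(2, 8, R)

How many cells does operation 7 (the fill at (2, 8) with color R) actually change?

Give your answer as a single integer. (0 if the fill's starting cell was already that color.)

Answer: 4

Derivation:
After op 1 paint(4,7,Y):
WWWWWWWWW
WWWRRWBBB
WBWRRWWWW
WWWRRWWWW
WWWRRWWYW
After op 2 paint(2,8,B):
WWWWWWWWW
WWWRRWBBB
WBWRRWWWB
WWWRRWWWW
WWWRRWWYW
After op 3 paint(1,0,Y):
WWWWWWWWW
YWWRRWBBB
WBWRRWWWB
WWWRRWWWW
WWWRRWWYW
After op 4 paint(3,5,W):
WWWWWWWWW
YWWRRWBBB
WBWRRWWWB
WWWRRWWWW
WWWRRWWYW
After op 5 paint(4,0,K):
WWWWWWWWW
YWWRRWBBB
WBWRRWWWB
WWWRRWWWW
KWWRRWWYW
After op 6 fill(0,3,W) [0 cells changed]:
WWWWWWWWW
YWWRRWBBB
WBWRRWWWB
WWWRRWWWW
KWWRRWWYW
After op 7 fill(2,8,R) [4 cells changed]:
WWWWWWWWW
YWWRRWRRR
WBWRRWWWR
WWWRRWWWW
KWWRRWWYW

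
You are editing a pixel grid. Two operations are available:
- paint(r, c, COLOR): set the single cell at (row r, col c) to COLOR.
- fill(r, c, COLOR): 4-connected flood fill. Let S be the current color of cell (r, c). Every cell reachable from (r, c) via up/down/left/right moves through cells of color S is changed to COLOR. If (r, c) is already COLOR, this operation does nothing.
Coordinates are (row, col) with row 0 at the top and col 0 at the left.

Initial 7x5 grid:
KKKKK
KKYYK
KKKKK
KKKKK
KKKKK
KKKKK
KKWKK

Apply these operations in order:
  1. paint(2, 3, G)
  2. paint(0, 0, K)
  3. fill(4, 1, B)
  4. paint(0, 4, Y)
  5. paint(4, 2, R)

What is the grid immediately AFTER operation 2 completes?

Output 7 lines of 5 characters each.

Answer: KKKKK
KKYYK
KKKGK
KKKKK
KKKKK
KKKKK
KKWKK

Derivation:
After op 1 paint(2,3,G):
KKKKK
KKYYK
KKKGK
KKKKK
KKKKK
KKKKK
KKWKK
After op 2 paint(0,0,K):
KKKKK
KKYYK
KKKGK
KKKKK
KKKKK
KKKKK
KKWKK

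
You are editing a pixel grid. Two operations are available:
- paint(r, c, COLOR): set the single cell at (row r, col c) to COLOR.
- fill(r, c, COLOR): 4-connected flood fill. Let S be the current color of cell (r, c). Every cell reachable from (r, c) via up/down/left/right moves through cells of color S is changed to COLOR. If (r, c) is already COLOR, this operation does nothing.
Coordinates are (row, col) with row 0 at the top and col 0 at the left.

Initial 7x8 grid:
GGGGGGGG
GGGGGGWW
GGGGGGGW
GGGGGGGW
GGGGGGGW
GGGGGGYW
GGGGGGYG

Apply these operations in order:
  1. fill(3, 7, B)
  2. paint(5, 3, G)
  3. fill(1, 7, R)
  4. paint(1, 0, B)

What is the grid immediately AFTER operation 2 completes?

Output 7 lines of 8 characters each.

After op 1 fill(3,7,B) [6 cells changed]:
GGGGGGGG
GGGGGGBB
GGGGGGGB
GGGGGGGB
GGGGGGGB
GGGGGGYB
GGGGGGYG
After op 2 paint(5,3,G):
GGGGGGGG
GGGGGGBB
GGGGGGGB
GGGGGGGB
GGGGGGGB
GGGGGGYB
GGGGGGYG

Answer: GGGGGGGG
GGGGGGBB
GGGGGGGB
GGGGGGGB
GGGGGGGB
GGGGGGYB
GGGGGGYG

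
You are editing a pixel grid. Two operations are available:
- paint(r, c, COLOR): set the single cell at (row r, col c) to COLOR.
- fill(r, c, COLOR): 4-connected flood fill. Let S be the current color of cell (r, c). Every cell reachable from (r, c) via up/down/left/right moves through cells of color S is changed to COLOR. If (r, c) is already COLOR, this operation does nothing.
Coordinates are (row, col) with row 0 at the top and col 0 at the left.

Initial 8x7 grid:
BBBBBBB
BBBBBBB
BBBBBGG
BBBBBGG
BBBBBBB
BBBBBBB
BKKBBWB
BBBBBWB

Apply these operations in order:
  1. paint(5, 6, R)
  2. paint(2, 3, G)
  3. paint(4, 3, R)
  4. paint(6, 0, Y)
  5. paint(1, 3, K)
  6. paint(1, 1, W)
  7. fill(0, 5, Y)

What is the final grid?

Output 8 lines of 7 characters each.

After op 1 paint(5,6,R):
BBBBBBB
BBBBBBB
BBBBBGG
BBBBBGG
BBBBBBB
BBBBBBR
BKKBBWB
BBBBBWB
After op 2 paint(2,3,G):
BBBBBBB
BBBBBBB
BBBGBGG
BBBBBGG
BBBBBBB
BBBBBBR
BKKBBWB
BBBBBWB
After op 3 paint(4,3,R):
BBBBBBB
BBBBBBB
BBBGBGG
BBBBBGG
BBBRBBB
BBBBBBR
BKKBBWB
BBBBBWB
After op 4 paint(6,0,Y):
BBBBBBB
BBBBBBB
BBBGBGG
BBBBBGG
BBBRBBB
BBBBBBR
YKKBBWB
BBBBBWB
After op 5 paint(1,3,K):
BBBBBBB
BBBKBBB
BBBGBGG
BBBBBGG
BBBRBBB
BBBBBBR
YKKBBWB
BBBBBWB
After op 6 paint(1,1,W):
BBBBBBB
BWBKBBB
BBBGBGG
BBBBBGG
BBBRBBB
BBBBBBR
YKKBBWB
BBBBBWB
After op 7 fill(0,5,Y) [40 cells changed]:
YYYYYYY
YWYKYYY
YYYGYGG
YYYYYGG
YYYRYYY
YYYYYYR
YKKYYWB
YYYYYWB

Answer: YYYYYYY
YWYKYYY
YYYGYGG
YYYYYGG
YYYRYYY
YYYYYYR
YKKYYWB
YYYYYWB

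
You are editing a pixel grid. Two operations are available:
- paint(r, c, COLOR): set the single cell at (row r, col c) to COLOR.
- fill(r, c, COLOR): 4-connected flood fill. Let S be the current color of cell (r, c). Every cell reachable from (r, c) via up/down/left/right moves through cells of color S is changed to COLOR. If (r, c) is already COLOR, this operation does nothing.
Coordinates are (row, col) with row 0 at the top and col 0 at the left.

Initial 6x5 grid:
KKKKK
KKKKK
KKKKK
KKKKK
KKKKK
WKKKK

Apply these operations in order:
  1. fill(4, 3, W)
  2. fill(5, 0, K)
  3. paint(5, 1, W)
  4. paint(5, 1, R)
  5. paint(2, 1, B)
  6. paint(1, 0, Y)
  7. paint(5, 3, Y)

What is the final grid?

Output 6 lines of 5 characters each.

After op 1 fill(4,3,W) [29 cells changed]:
WWWWW
WWWWW
WWWWW
WWWWW
WWWWW
WWWWW
After op 2 fill(5,0,K) [30 cells changed]:
KKKKK
KKKKK
KKKKK
KKKKK
KKKKK
KKKKK
After op 3 paint(5,1,W):
KKKKK
KKKKK
KKKKK
KKKKK
KKKKK
KWKKK
After op 4 paint(5,1,R):
KKKKK
KKKKK
KKKKK
KKKKK
KKKKK
KRKKK
After op 5 paint(2,1,B):
KKKKK
KKKKK
KBKKK
KKKKK
KKKKK
KRKKK
After op 6 paint(1,0,Y):
KKKKK
YKKKK
KBKKK
KKKKK
KKKKK
KRKKK
After op 7 paint(5,3,Y):
KKKKK
YKKKK
KBKKK
KKKKK
KKKKK
KRKYK

Answer: KKKKK
YKKKK
KBKKK
KKKKK
KKKKK
KRKYK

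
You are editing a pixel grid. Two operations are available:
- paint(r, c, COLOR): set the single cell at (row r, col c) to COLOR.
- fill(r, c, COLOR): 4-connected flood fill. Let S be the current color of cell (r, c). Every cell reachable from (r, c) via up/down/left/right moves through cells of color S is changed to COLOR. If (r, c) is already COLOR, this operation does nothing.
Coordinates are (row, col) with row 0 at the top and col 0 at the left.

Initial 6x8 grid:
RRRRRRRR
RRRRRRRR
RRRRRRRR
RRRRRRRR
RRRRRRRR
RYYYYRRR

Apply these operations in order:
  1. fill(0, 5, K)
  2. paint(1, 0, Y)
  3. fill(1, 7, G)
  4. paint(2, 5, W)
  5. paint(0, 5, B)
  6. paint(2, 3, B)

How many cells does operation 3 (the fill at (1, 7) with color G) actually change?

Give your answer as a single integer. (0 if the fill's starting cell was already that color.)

After op 1 fill(0,5,K) [44 cells changed]:
KKKKKKKK
KKKKKKKK
KKKKKKKK
KKKKKKKK
KKKKKKKK
KYYYYKKK
After op 2 paint(1,0,Y):
KKKKKKKK
YKKKKKKK
KKKKKKKK
KKKKKKKK
KKKKKKKK
KYYYYKKK
After op 3 fill(1,7,G) [43 cells changed]:
GGGGGGGG
YGGGGGGG
GGGGGGGG
GGGGGGGG
GGGGGGGG
GYYYYGGG

Answer: 43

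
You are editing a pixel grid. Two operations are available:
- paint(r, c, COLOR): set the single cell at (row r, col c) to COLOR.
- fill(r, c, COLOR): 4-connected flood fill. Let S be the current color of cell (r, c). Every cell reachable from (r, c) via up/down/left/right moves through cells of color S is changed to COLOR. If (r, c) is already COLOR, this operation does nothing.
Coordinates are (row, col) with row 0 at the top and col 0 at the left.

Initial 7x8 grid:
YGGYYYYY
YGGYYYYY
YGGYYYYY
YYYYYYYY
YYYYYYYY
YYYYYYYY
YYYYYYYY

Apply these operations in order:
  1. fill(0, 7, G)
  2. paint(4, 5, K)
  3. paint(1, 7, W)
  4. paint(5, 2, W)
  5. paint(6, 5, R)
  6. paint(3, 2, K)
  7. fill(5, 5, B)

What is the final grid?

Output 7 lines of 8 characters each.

After op 1 fill(0,7,G) [50 cells changed]:
GGGGGGGG
GGGGGGGG
GGGGGGGG
GGGGGGGG
GGGGGGGG
GGGGGGGG
GGGGGGGG
After op 2 paint(4,5,K):
GGGGGGGG
GGGGGGGG
GGGGGGGG
GGGGGGGG
GGGGGKGG
GGGGGGGG
GGGGGGGG
After op 3 paint(1,7,W):
GGGGGGGG
GGGGGGGW
GGGGGGGG
GGGGGGGG
GGGGGKGG
GGGGGGGG
GGGGGGGG
After op 4 paint(5,2,W):
GGGGGGGG
GGGGGGGW
GGGGGGGG
GGGGGGGG
GGGGGKGG
GGWGGGGG
GGGGGGGG
After op 5 paint(6,5,R):
GGGGGGGG
GGGGGGGW
GGGGGGGG
GGGGGGGG
GGGGGKGG
GGWGGGGG
GGGGGRGG
After op 6 paint(3,2,K):
GGGGGGGG
GGGGGGGW
GGGGGGGG
GGKGGGGG
GGGGGKGG
GGWGGGGG
GGGGGRGG
After op 7 fill(5,5,B) [51 cells changed]:
BBBBBBBB
BBBBBBBW
BBBBBBBB
BBKBBBBB
BBBBBKBB
BBWBBBBB
BBBBBRBB

Answer: BBBBBBBB
BBBBBBBW
BBBBBBBB
BBKBBBBB
BBBBBKBB
BBWBBBBB
BBBBBRBB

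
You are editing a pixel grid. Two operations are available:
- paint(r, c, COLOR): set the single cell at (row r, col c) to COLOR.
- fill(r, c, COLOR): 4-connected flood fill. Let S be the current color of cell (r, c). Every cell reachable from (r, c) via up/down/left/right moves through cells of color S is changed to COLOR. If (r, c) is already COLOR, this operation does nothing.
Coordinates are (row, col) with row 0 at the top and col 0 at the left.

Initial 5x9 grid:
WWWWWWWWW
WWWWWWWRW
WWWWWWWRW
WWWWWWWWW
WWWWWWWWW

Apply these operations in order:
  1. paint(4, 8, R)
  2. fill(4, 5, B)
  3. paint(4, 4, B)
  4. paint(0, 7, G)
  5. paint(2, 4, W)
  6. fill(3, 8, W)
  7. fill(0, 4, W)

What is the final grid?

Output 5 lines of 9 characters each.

Answer: WWWWWWWGW
WWWWWWWRW
WWWWWWWRW
WWWWWWWWW
WWWWWWWWR

Derivation:
After op 1 paint(4,8,R):
WWWWWWWWW
WWWWWWWRW
WWWWWWWRW
WWWWWWWWW
WWWWWWWWR
After op 2 fill(4,5,B) [42 cells changed]:
BBBBBBBBB
BBBBBBBRB
BBBBBBBRB
BBBBBBBBB
BBBBBBBBR
After op 3 paint(4,4,B):
BBBBBBBBB
BBBBBBBRB
BBBBBBBRB
BBBBBBBBB
BBBBBBBBR
After op 4 paint(0,7,G):
BBBBBBBGB
BBBBBBBRB
BBBBBBBRB
BBBBBBBBB
BBBBBBBBR
After op 5 paint(2,4,W):
BBBBBBBGB
BBBBBBBRB
BBBBWBBRB
BBBBBBBBB
BBBBBBBBR
After op 6 fill(3,8,W) [40 cells changed]:
WWWWWWWGW
WWWWWWWRW
WWWWWWWRW
WWWWWWWWW
WWWWWWWWR
After op 7 fill(0,4,W) [0 cells changed]:
WWWWWWWGW
WWWWWWWRW
WWWWWWWRW
WWWWWWWWW
WWWWWWWWR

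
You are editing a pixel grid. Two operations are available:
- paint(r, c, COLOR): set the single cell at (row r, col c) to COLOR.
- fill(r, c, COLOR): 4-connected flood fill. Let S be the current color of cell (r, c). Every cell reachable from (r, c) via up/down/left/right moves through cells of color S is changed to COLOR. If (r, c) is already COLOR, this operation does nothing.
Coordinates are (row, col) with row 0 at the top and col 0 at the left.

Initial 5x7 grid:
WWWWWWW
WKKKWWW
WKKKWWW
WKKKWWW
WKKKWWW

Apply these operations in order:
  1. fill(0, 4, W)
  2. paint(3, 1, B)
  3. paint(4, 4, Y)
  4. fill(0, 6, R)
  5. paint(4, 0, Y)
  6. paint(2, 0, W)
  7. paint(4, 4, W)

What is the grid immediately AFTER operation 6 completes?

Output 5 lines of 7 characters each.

Answer: RRRRRRR
RKKKRRR
WKKKRRR
RBKKRRR
YKKKYRR

Derivation:
After op 1 fill(0,4,W) [0 cells changed]:
WWWWWWW
WKKKWWW
WKKKWWW
WKKKWWW
WKKKWWW
After op 2 paint(3,1,B):
WWWWWWW
WKKKWWW
WKKKWWW
WBKKWWW
WKKKWWW
After op 3 paint(4,4,Y):
WWWWWWW
WKKKWWW
WKKKWWW
WBKKWWW
WKKKYWW
After op 4 fill(0,6,R) [22 cells changed]:
RRRRRRR
RKKKRRR
RKKKRRR
RBKKRRR
RKKKYRR
After op 5 paint(4,0,Y):
RRRRRRR
RKKKRRR
RKKKRRR
RBKKRRR
YKKKYRR
After op 6 paint(2,0,W):
RRRRRRR
RKKKRRR
WKKKRRR
RBKKRRR
YKKKYRR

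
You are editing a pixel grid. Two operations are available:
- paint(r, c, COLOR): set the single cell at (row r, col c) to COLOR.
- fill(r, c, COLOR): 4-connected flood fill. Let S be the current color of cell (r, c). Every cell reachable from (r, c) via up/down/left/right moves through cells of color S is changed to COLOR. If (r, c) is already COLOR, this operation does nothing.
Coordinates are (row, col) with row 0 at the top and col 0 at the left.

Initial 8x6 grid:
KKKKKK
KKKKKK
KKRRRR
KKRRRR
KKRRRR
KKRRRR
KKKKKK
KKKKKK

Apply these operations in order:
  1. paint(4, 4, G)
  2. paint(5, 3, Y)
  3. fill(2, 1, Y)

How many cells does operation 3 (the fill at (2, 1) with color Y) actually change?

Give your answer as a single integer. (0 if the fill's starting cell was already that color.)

After op 1 paint(4,4,G):
KKKKKK
KKKKKK
KKRRRR
KKRRRR
KKRRGR
KKRRRR
KKKKKK
KKKKKK
After op 2 paint(5,3,Y):
KKKKKK
KKKKKK
KKRRRR
KKRRRR
KKRRGR
KKRYRR
KKKKKK
KKKKKK
After op 3 fill(2,1,Y) [32 cells changed]:
YYYYYY
YYYYYY
YYRRRR
YYRRRR
YYRRGR
YYRYRR
YYYYYY
YYYYYY

Answer: 32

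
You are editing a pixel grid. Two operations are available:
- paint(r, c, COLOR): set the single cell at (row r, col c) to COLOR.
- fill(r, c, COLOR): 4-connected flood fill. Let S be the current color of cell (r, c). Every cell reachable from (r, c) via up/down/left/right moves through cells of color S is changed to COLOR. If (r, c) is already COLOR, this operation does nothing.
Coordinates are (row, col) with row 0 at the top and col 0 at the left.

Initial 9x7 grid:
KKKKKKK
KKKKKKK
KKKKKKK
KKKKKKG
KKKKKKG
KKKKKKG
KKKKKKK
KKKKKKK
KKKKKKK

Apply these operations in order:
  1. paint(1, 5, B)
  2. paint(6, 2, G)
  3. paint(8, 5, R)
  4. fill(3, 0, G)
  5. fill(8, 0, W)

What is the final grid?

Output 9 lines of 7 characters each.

Answer: WWWWWWW
WWWWWBW
WWWWWWW
WWWWWWW
WWWWWWW
WWWWWWW
WWWWWWW
WWWWWWW
WWWWWRW

Derivation:
After op 1 paint(1,5,B):
KKKKKKK
KKKKKBK
KKKKKKK
KKKKKKG
KKKKKKG
KKKKKKG
KKKKKKK
KKKKKKK
KKKKKKK
After op 2 paint(6,2,G):
KKKKKKK
KKKKKBK
KKKKKKK
KKKKKKG
KKKKKKG
KKKKKKG
KKGKKKK
KKKKKKK
KKKKKKK
After op 3 paint(8,5,R):
KKKKKKK
KKKKKBK
KKKKKKK
KKKKKKG
KKKKKKG
KKKKKKG
KKGKKKK
KKKKKKK
KKKKKRK
After op 4 fill(3,0,G) [57 cells changed]:
GGGGGGG
GGGGGBG
GGGGGGG
GGGGGGG
GGGGGGG
GGGGGGG
GGGGGGG
GGGGGGG
GGGGGRG
After op 5 fill(8,0,W) [61 cells changed]:
WWWWWWW
WWWWWBW
WWWWWWW
WWWWWWW
WWWWWWW
WWWWWWW
WWWWWWW
WWWWWWW
WWWWWRW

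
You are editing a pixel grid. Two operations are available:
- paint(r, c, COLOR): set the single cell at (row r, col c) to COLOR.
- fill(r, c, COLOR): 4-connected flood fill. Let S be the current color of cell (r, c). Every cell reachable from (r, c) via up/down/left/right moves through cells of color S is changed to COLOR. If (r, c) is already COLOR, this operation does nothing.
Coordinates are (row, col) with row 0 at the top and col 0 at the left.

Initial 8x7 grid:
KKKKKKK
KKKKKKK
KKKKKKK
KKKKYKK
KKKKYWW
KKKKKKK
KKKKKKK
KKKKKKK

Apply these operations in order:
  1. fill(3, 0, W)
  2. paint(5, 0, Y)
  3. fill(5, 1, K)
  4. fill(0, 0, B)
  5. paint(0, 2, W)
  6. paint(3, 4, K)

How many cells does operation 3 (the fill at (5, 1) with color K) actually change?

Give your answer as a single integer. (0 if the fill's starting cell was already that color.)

Answer: 53

Derivation:
After op 1 fill(3,0,W) [52 cells changed]:
WWWWWWW
WWWWWWW
WWWWWWW
WWWWYWW
WWWWYWW
WWWWWWW
WWWWWWW
WWWWWWW
After op 2 paint(5,0,Y):
WWWWWWW
WWWWWWW
WWWWWWW
WWWWYWW
WWWWYWW
YWWWWWW
WWWWWWW
WWWWWWW
After op 3 fill(5,1,K) [53 cells changed]:
KKKKKKK
KKKKKKK
KKKKKKK
KKKKYKK
KKKKYKK
YKKKKKK
KKKKKKK
KKKKKKK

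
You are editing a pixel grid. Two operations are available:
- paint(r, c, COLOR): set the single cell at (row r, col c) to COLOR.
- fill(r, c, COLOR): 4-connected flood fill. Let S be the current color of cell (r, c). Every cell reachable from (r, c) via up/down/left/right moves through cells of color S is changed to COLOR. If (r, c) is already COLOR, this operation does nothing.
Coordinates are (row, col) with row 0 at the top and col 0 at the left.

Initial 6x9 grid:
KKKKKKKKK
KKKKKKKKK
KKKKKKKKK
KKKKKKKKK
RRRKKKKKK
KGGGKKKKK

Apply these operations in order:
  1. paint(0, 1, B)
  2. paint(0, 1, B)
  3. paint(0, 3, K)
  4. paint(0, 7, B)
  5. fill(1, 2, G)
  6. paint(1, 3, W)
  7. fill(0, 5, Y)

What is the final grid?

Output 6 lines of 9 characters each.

After op 1 paint(0,1,B):
KBKKKKKKK
KKKKKKKKK
KKKKKKKKK
KKKKKKKKK
RRRKKKKKK
KGGGKKKKK
After op 2 paint(0,1,B):
KBKKKKKKK
KKKKKKKKK
KKKKKKKKK
KKKKKKKKK
RRRKKKKKK
KGGGKKKKK
After op 3 paint(0,3,K):
KBKKKKKKK
KKKKKKKKK
KKKKKKKKK
KKKKKKKKK
RRRKKKKKK
KGGGKKKKK
After op 4 paint(0,7,B):
KBKKKKKBK
KKKKKKKKK
KKKKKKKKK
KKKKKKKKK
RRRKKKKKK
KGGGKKKKK
After op 5 fill(1,2,G) [45 cells changed]:
GBGGGGGBG
GGGGGGGGG
GGGGGGGGG
GGGGGGGGG
RRRGGGGGG
KGGGGGGGG
After op 6 paint(1,3,W):
GBGGGGGBG
GGGWGGGGG
GGGGGGGGG
GGGGGGGGG
RRRGGGGGG
KGGGGGGGG
After op 7 fill(0,5,Y) [47 cells changed]:
YBYYYYYBY
YYYWYYYYY
YYYYYYYYY
YYYYYYYYY
RRRYYYYYY
KYYYYYYYY

Answer: YBYYYYYBY
YYYWYYYYY
YYYYYYYYY
YYYYYYYYY
RRRYYYYYY
KYYYYYYYY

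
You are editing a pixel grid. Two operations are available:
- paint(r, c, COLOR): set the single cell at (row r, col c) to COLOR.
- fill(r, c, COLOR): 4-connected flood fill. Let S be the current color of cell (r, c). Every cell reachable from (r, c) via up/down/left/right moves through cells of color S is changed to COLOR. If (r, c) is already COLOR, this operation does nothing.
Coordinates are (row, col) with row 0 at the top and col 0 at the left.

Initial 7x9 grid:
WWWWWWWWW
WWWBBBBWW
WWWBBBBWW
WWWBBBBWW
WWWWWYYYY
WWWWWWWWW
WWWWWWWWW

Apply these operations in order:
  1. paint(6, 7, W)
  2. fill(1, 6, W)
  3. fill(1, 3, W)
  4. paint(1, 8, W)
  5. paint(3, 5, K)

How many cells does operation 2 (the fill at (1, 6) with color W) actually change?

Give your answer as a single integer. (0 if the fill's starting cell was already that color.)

After op 1 paint(6,7,W):
WWWWWWWWW
WWWBBBBWW
WWWBBBBWW
WWWBBBBWW
WWWWWYYYY
WWWWWWWWW
WWWWWWWWW
After op 2 fill(1,6,W) [12 cells changed]:
WWWWWWWWW
WWWWWWWWW
WWWWWWWWW
WWWWWWWWW
WWWWWYYYY
WWWWWWWWW
WWWWWWWWW

Answer: 12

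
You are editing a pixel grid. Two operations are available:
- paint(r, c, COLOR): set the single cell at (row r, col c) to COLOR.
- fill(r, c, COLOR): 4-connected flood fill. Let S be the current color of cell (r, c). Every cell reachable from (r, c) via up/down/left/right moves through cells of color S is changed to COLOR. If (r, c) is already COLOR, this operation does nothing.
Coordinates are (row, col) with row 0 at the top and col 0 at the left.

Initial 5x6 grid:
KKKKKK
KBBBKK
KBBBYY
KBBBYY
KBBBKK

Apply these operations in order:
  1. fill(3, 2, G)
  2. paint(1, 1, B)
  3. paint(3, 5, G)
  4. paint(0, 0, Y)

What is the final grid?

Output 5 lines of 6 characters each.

Answer: YKKKKK
KBGGKK
KGGGYY
KGGGYG
KGGGKK

Derivation:
After op 1 fill(3,2,G) [12 cells changed]:
KKKKKK
KGGGKK
KGGGYY
KGGGYY
KGGGKK
After op 2 paint(1,1,B):
KKKKKK
KBGGKK
KGGGYY
KGGGYY
KGGGKK
After op 3 paint(3,5,G):
KKKKKK
KBGGKK
KGGGYY
KGGGYG
KGGGKK
After op 4 paint(0,0,Y):
YKKKKK
KBGGKK
KGGGYY
KGGGYG
KGGGKK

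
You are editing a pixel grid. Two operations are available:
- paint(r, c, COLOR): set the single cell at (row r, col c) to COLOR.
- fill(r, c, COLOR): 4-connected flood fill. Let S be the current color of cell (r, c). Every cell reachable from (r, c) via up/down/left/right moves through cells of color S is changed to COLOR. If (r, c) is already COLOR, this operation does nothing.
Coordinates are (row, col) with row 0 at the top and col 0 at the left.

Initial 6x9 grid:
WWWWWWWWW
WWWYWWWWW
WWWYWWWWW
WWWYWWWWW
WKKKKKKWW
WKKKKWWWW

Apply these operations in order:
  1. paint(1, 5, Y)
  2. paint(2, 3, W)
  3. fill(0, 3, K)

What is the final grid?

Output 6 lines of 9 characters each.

After op 1 paint(1,5,Y):
WWWWWWWWW
WWWYWYWWW
WWWYWWWWW
WWWYWWWWW
WKKKKKKWW
WKKKKWWWW
After op 2 paint(2,3,W):
WWWWWWWWW
WWWYWYWWW
WWWWWWWWW
WWWYWWWWW
WKKKKKKWW
WKKKKWWWW
After op 3 fill(0,3,K) [41 cells changed]:
KKKKKKKKK
KKKYKYKKK
KKKKKKKKK
KKKYKKKKK
KKKKKKKKK
KKKKKKKKK

Answer: KKKKKKKKK
KKKYKYKKK
KKKKKKKKK
KKKYKKKKK
KKKKKKKKK
KKKKKKKKK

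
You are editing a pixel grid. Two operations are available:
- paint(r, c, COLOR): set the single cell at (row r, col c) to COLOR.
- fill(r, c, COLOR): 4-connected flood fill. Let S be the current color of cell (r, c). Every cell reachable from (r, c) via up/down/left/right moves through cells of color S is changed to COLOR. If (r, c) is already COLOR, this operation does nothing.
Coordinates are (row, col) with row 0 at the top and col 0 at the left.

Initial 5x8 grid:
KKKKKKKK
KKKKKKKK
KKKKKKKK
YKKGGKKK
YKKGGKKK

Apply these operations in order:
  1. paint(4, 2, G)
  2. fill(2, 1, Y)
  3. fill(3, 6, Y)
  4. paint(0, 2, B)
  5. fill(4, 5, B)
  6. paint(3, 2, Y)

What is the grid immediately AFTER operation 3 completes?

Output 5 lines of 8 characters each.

After op 1 paint(4,2,G):
KKKKKKKK
KKKKKKKK
KKKKKKKK
YKKGGKKK
YKGGGKKK
After op 2 fill(2,1,Y) [33 cells changed]:
YYYYYYYY
YYYYYYYY
YYYYYYYY
YYYGGYYY
YYGGGYYY
After op 3 fill(3,6,Y) [0 cells changed]:
YYYYYYYY
YYYYYYYY
YYYYYYYY
YYYGGYYY
YYGGGYYY

Answer: YYYYYYYY
YYYYYYYY
YYYYYYYY
YYYGGYYY
YYGGGYYY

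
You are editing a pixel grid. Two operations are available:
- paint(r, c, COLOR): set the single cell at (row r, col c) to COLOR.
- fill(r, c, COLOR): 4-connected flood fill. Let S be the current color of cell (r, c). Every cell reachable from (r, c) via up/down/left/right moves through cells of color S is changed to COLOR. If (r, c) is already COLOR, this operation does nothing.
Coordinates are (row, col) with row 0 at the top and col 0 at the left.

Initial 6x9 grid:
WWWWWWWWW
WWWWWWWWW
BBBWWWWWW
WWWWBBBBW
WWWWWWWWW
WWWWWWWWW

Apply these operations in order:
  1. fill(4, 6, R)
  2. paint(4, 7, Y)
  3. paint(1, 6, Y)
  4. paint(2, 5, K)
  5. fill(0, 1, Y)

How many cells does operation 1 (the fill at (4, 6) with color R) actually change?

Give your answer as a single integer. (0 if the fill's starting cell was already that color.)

Answer: 47

Derivation:
After op 1 fill(4,6,R) [47 cells changed]:
RRRRRRRRR
RRRRRRRRR
BBBRRRRRR
RRRRBBBBR
RRRRRRRRR
RRRRRRRRR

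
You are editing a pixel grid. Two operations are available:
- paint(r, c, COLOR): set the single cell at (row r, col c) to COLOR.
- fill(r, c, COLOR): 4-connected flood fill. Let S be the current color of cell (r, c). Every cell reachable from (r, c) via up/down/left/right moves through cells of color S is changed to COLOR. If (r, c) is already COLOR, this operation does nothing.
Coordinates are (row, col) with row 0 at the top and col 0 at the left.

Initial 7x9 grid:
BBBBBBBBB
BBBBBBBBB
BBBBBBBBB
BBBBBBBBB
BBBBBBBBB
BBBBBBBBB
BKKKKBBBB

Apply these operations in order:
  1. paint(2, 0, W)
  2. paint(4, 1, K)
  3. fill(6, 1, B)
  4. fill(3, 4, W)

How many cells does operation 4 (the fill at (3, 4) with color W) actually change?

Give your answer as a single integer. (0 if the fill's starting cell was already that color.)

Answer: 61

Derivation:
After op 1 paint(2,0,W):
BBBBBBBBB
BBBBBBBBB
WBBBBBBBB
BBBBBBBBB
BBBBBBBBB
BBBBBBBBB
BKKKKBBBB
After op 2 paint(4,1,K):
BBBBBBBBB
BBBBBBBBB
WBBBBBBBB
BBBBBBBBB
BKBBBBBBB
BBBBBBBBB
BKKKKBBBB
After op 3 fill(6,1,B) [4 cells changed]:
BBBBBBBBB
BBBBBBBBB
WBBBBBBBB
BBBBBBBBB
BKBBBBBBB
BBBBBBBBB
BBBBBBBBB
After op 4 fill(3,4,W) [61 cells changed]:
WWWWWWWWW
WWWWWWWWW
WWWWWWWWW
WWWWWWWWW
WKWWWWWWW
WWWWWWWWW
WWWWWWWWW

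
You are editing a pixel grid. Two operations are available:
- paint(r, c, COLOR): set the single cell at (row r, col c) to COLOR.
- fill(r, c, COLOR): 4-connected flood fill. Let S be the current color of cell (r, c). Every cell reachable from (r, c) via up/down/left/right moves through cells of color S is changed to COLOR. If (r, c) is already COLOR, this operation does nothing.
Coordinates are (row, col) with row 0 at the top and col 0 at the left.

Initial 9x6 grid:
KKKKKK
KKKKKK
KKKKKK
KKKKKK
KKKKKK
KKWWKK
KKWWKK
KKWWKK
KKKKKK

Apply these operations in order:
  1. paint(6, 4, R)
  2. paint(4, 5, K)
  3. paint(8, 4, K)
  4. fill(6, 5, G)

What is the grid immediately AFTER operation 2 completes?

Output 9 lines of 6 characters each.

Answer: KKKKKK
KKKKKK
KKKKKK
KKKKKK
KKKKKK
KKWWKK
KKWWRK
KKWWKK
KKKKKK

Derivation:
After op 1 paint(6,4,R):
KKKKKK
KKKKKK
KKKKKK
KKKKKK
KKKKKK
KKWWKK
KKWWRK
KKWWKK
KKKKKK
After op 2 paint(4,5,K):
KKKKKK
KKKKKK
KKKKKK
KKKKKK
KKKKKK
KKWWKK
KKWWRK
KKWWKK
KKKKKK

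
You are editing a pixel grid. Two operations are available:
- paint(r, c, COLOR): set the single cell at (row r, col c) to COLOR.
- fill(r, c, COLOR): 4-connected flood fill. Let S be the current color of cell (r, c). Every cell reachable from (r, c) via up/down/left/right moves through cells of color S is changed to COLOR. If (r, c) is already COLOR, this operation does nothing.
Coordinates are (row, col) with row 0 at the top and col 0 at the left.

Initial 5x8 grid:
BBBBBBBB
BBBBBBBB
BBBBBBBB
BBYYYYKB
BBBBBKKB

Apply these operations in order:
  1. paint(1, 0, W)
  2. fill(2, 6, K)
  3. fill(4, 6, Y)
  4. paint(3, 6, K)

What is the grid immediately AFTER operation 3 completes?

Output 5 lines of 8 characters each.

After op 1 paint(1,0,W):
BBBBBBBB
WBBBBBBB
BBBBBBBB
BBYYYYKB
BBBBBKKB
After op 2 fill(2,6,K) [32 cells changed]:
KKKKKKKK
WKKKKKKK
KKKKKKKK
KKYYYYKK
KKKKKKKK
After op 3 fill(4,6,Y) [35 cells changed]:
YYYYYYYY
WYYYYYYY
YYYYYYYY
YYYYYYYY
YYYYYYYY

Answer: YYYYYYYY
WYYYYYYY
YYYYYYYY
YYYYYYYY
YYYYYYYY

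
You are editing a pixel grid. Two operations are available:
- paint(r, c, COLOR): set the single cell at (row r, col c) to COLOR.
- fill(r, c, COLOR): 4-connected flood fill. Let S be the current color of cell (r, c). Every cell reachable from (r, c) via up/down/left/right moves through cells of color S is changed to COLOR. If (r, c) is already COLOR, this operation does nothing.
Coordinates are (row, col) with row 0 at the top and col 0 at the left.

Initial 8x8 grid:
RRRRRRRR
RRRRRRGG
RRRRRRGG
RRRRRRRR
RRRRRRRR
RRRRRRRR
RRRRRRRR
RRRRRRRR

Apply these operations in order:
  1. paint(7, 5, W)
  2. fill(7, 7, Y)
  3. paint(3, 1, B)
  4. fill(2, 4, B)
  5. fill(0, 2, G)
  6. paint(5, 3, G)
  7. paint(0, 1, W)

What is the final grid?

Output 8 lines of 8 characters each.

Answer: GWGGGGGG
GGGGGGGG
GGGGGGGG
GGGGGGGG
GGGGGGGG
GGGGGGGG
GGGGGGGG
GGGGGWGG

Derivation:
After op 1 paint(7,5,W):
RRRRRRRR
RRRRRRGG
RRRRRRGG
RRRRRRRR
RRRRRRRR
RRRRRRRR
RRRRRRRR
RRRRRWRR
After op 2 fill(7,7,Y) [59 cells changed]:
YYYYYYYY
YYYYYYGG
YYYYYYGG
YYYYYYYY
YYYYYYYY
YYYYYYYY
YYYYYYYY
YYYYYWYY
After op 3 paint(3,1,B):
YYYYYYYY
YYYYYYGG
YYYYYYGG
YBYYYYYY
YYYYYYYY
YYYYYYYY
YYYYYYYY
YYYYYWYY
After op 4 fill(2,4,B) [58 cells changed]:
BBBBBBBB
BBBBBBGG
BBBBBBGG
BBBBBBBB
BBBBBBBB
BBBBBBBB
BBBBBBBB
BBBBBWBB
After op 5 fill(0,2,G) [59 cells changed]:
GGGGGGGG
GGGGGGGG
GGGGGGGG
GGGGGGGG
GGGGGGGG
GGGGGGGG
GGGGGGGG
GGGGGWGG
After op 6 paint(5,3,G):
GGGGGGGG
GGGGGGGG
GGGGGGGG
GGGGGGGG
GGGGGGGG
GGGGGGGG
GGGGGGGG
GGGGGWGG
After op 7 paint(0,1,W):
GWGGGGGG
GGGGGGGG
GGGGGGGG
GGGGGGGG
GGGGGGGG
GGGGGGGG
GGGGGGGG
GGGGGWGG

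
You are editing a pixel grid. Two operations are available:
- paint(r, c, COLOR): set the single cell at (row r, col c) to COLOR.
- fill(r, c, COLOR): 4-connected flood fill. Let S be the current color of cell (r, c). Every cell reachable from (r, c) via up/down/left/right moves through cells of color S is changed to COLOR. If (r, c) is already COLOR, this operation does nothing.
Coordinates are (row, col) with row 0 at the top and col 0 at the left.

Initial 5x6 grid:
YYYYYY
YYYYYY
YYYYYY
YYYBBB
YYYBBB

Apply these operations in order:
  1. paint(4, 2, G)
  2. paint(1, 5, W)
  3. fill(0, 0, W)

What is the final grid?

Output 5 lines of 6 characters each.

After op 1 paint(4,2,G):
YYYYYY
YYYYYY
YYYYYY
YYYBBB
YYGBBB
After op 2 paint(1,5,W):
YYYYYY
YYYYYW
YYYYYY
YYYBBB
YYGBBB
After op 3 fill(0,0,W) [22 cells changed]:
WWWWWW
WWWWWW
WWWWWW
WWWBBB
WWGBBB

Answer: WWWWWW
WWWWWW
WWWWWW
WWWBBB
WWGBBB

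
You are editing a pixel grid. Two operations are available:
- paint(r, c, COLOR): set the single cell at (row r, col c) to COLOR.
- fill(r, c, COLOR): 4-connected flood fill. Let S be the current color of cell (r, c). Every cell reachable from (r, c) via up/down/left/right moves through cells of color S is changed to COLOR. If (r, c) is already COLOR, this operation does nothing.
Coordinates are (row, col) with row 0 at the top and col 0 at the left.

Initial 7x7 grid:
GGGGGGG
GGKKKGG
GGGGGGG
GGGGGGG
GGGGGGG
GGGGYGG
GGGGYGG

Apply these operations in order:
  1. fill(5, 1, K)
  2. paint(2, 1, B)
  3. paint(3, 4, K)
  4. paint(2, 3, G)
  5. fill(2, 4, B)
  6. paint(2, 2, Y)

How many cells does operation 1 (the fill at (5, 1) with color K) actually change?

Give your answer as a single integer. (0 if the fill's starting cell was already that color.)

Answer: 44

Derivation:
After op 1 fill(5,1,K) [44 cells changed]:
KKKKKKK
KKKKKKK
KKKKKKK
KKKKKKK
KKKKKKK
KKKKYKK
KKKKYKK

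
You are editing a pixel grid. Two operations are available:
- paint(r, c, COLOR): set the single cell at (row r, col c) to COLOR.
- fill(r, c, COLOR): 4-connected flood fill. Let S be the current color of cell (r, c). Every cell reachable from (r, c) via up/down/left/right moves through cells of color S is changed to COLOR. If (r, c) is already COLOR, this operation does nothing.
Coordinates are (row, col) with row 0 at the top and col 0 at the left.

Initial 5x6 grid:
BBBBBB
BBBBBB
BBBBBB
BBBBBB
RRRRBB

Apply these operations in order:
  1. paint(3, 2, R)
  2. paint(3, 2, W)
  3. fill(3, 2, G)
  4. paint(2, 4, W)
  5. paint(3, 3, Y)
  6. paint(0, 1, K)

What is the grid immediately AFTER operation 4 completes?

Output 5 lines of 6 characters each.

Answer: BBBBBB
BBBBBB
BBBBWB
BBGBBB
RRRRBB

Derivation:
After op 1 paint(3,2,R):
BBBBBB
BBBBBB
BBBBBB
BBRBBB
RRRRBB
After op 2 paint(3,2,W):
BBBBBB
BBBBBB
BBBBBB
BBWBBB
RRRRBB
After op 3 fill(3,2,G) [1 cells changed]:
BBBBBB
BBBBBB
BBBBBB
BBGBBB
RRRRBB
After op 4 paint(2,4,W):
BBBBBB
BBBBBB
BBBBWB
BBGBBB
RRRRBB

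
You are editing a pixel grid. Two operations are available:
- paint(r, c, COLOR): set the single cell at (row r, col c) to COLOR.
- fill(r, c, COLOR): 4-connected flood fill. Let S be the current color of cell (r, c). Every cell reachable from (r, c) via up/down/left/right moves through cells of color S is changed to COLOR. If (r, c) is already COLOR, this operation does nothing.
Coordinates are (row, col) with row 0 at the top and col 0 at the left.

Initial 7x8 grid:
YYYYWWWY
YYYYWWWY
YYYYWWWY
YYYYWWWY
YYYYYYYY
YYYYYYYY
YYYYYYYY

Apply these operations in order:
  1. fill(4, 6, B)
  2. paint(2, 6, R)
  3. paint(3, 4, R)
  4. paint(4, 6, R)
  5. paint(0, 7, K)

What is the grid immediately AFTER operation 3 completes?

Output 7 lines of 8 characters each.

After op 1 fill(4,6,B) [44 cells changed]:
BBBBWWWB
BBBBWWWB
BBBBWWWB
BBBBWWWB
BBBBBBBB
BBBBBBBB
BBBBBBBB
After op 2 paint(2,6,R):
BBBBWWWB
BBBBWWWB
BBBBWWRB
BBBBWWWB
BBBBBBBB
BBBBBBBB
BBBBBBBB
After op 3 paint(3,4,R):
BBBBWWWB
BBBBWWWB
BBBBWWRB
BBBBRWWB
BBBBBBBB
BBBBBBBB
BBBBBBBB

Answer: BBBBWWWB
BBBBWWWB
BBBBWWRB
BBBBRWWB
BBBBBBBB
BBBBBBBB
BBBBBBBB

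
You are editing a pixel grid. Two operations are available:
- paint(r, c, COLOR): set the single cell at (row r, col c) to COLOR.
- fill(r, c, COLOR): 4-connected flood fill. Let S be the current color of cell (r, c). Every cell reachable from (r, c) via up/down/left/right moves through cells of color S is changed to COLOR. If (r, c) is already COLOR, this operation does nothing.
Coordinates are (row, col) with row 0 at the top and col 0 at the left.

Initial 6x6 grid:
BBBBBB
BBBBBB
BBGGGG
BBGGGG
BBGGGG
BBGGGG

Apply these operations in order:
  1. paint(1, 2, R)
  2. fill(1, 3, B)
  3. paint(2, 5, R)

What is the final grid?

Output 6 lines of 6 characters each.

After op 1 paint(1,2,R):
BBBBBB
BBRBBB
BBGGGG
BBGGGG
BBGGGG
BBGGGG
After op 2 fill(1,3,B) [0 cells changed]:
BBBBBB
BBRBBB
BBGGGG
BBGGGG
BBGGGG
BBGGGG
After op 3 paint(2,5,R):
BBBBBB
BBRBBB
BBGGGR
BBGGGG
BBGGGG
BBGGGG

Answer: BBBBBB
BBRBBB
BBGGGR
BBGGGG
BBGGGG
BBGGGG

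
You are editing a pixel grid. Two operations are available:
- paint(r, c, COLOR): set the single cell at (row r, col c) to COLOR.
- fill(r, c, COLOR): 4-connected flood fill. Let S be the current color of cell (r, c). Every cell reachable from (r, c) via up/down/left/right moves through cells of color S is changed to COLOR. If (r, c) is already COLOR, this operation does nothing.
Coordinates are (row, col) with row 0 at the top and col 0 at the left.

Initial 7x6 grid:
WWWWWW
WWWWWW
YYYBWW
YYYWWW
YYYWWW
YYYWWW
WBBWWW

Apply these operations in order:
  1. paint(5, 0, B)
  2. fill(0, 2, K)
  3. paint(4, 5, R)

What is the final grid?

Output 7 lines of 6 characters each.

Answer: KKKKKK
KKKKKK
YYYBKK
YYYKKK
YYYKKR
BYYKKK
WBBKKK

Derivation:
After op 1 paint(5,0,B):
WWWWWW
WWWWWW
YYYBWW
YYYWWW
YYYWWW
BYYWWW
WBBWWW
After op 2 fill(0,2,K) [26 cells changed]:
KKKKKK
KKKKKK
YYYBKK
YYYKKK
YYYKKK
BYYKKK
WBBKKK
After op 3 paint(4,5,R):
KKKKKK
KKKKKK
YYYBKK
YYYKKK
YYYKKR
BYYKKK
WBBKKK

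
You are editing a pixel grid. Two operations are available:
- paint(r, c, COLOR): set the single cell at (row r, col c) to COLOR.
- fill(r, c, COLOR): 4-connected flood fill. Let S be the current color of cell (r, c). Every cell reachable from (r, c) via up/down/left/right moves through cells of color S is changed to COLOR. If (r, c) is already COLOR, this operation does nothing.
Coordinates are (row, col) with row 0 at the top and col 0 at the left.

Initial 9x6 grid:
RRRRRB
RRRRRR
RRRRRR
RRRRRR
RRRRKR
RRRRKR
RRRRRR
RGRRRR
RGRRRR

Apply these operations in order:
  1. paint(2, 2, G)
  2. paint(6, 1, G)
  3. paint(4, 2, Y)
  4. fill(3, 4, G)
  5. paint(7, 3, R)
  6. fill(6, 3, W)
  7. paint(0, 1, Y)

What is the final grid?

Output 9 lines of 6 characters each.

Answer: WYWWWB
WWWWWW
WWWWWW
WWWWWW
WWYWKW
WWWWKW
WWWWWW
WWWRWW
WWWWWW

Derivation:
After op 1 paint(2,2,G):
RRRRRB
RRRRRR
RRGRRR
RRRRRR
RRRRKR
RRRRKR
RRRRRR
RGRRRR
RGRRRR
After op 2 paint(6,1,G):
RRRRRB
RRRRRR
RRGRRR
RRRRRR
RRRRKR
RRRRKR
RGRRRR
RGRRRR
RGRRRR
After op 3 paint(4,2,Y):
RRRRRB
RRRRRR
RRGRRR
RRRRRR
RRYRKR
RRRRKR
RGRRRR
RGRRRR
RGRRRR
After op 4 fill(3,4,G) [46 cells changed]:
GGGGGB
GGGGGG
GGGGGG
GGGGGG
GGYGKG
GGGGKG
GGGGGG
GGGGGG
GGGGGG
After op 5 paint(7,3,R):
GGGGGB
GGGGGG
GGGGGG
GGGGGG
GGYGKG
GGGGKG
GGGGGG
GGGRGG
GGGGGG
After op 6 fill(6,3,W) [49 cells changed]:
WWWWWB
WWWWWW
WWWWWW
WWWWWW
WWYWKW
WWWWKW
WWWWWW
WWWRWW
WWWWWW
After op 7 paint(0,1,Y):
WYWWWB
WWWWWW
WWWWWW
WWWWWW
WWYWKW
WWWWKW
WWWWWW
WWWRWW
WWWWWW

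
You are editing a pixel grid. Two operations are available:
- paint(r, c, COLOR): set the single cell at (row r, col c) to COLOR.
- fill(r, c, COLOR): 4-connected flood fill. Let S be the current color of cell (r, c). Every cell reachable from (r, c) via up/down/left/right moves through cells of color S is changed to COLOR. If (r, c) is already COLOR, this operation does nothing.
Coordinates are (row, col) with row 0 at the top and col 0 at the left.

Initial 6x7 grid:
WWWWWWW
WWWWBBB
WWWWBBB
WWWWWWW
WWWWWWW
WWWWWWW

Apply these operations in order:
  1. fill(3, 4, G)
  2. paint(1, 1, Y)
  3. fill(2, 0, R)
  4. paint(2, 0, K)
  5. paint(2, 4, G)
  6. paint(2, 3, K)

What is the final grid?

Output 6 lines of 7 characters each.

After op 1 fill(3,4,G) [36 cells changed]:
GGGGGGG
GGGGBBB
GGGGBBB
GGGGGGG
GGGGGGG
GGGGGGG
After op 2 paint(1,1,Y):
GGGGGGG
GYGGBBB
GGGGBBB
GGGGGGG
GGGGGGG
GGGGGGG
After op 3 fill(2,0,R) [35 cells changed]:
RRRRRRR
RYRRBBB
RRRRBBB
RRRRRRR
RRRRRRR
RRRRRRR
After op 4 paint(2,0,K):
RRRRRRR
RYRRBBB
KRRRBBB
RRRRRRR
RRRRRRR
RRRRRRR
After op 5 paint(2,4,G):
RRRRRRR
RYRRBBB
KRRRGBB
RRRRRRR
RRRRRRR
RRRRRRR
After op 6 paint(2,3,K):
RRRRRRR
RYRRBBB
KRRKGBB
RRRRRRR
RRRRRRR
RRRRRRR

Answer: RRRRRRR
RYRRBBB
KRRKGBB
RRRRRRR
RRRRRRR
RRRRRRR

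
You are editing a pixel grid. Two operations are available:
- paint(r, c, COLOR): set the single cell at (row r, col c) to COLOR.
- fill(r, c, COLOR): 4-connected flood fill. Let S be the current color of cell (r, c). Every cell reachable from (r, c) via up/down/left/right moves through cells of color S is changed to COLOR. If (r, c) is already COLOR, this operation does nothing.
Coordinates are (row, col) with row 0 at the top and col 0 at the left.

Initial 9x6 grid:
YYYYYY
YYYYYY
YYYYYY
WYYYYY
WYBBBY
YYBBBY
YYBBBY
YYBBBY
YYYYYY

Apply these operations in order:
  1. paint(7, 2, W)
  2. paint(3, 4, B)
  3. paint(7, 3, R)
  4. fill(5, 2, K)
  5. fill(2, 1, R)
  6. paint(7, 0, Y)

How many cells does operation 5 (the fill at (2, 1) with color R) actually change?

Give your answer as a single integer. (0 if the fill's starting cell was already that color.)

Answer: 39

Derivation:
After op 1 paint(7,2,W):
YYYYYY
YYYYYY
YYYYYY
WYYYYY
WYBBBY
YYBBBY
YYBBBY
YYWBBY
YYYYYY
After op 2 paint(3,4,B):
YYYYYY
YYYYYY
YYYYYY
WYYYBY
WYBBBY
YYBBBY
YYBBBY
YYWBBY
YYYYYY
After op 3 paint(7,3,R):
YYYYYY
YYYYYY
YYYYYY
WYYYBY
WYBBBY
YYBBBY
YYBBBY
YYWRBY
YYYYYY
After op 4 fill(5,2,K) [11 cells changed]:
YYYYYY
YYYYYY
YYYYYY
WYYYKY
WYKKKY
YYKKKY
YYKKKY
YYWRKY
YYYYYY
After op 5 fill(2,1,R) [39 cells changed]:
RRRRRR
RRRRRR
RRRRRR
WRRRKR
WRKKKR
RRKKKR
RRKKKR
RRWRKR
RRRRRR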